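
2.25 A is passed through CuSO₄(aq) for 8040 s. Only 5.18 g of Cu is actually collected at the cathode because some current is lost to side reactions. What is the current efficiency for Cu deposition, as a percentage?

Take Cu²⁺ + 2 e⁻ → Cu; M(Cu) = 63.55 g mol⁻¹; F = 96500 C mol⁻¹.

Q = I·t = 2.250 × 8040.0 = 18090 C; n(e⁻) = 18090/96500 = 0.1875 mol.
Theoretical n(Cu) = n(e⁻)/2 = 0.09373 mol, i.e. m_theo = 0.09373 × 63.55 = 5.957 g.
Efficiency = m_actual / m_theo = 5.18 / 5.957 = 87.0 %.

87.0 %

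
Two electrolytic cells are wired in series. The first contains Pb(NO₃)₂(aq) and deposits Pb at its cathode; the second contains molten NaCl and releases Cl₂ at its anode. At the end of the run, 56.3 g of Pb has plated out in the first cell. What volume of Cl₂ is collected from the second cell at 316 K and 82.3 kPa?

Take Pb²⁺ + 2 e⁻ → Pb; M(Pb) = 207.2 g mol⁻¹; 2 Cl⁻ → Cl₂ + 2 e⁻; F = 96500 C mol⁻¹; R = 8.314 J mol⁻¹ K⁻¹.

8.67 L

n(Pb) = 56.3 / 207.2 = 0.2717 mol, so n(e⁻) = 2 × 0.2717 = 0.5434 mol.
The cells are in series, so the same 0.5434 mol of electrons passes through the second cell.
2 Cl⁻ → Cl₂ + 2 e⁻ — 2 mol e⁻ per mol Cl₂, so n(Cl₂) = 0.5434/2 = 0.2717 mol.
V = nRT/P = (0.2717 × 8.314 × 316) / (82.3 × 10³) = 0.00867 m³ = 8.67 L.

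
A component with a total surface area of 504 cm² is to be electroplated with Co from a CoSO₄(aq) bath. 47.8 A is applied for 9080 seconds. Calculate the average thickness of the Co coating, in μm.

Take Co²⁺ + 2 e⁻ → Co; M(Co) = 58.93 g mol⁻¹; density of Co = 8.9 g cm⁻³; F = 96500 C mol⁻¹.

Q = I·t = 47.80 × 9080.0 = 434000 C; n(e⁻) = 4.498 mol.
n(Co) = n(e⁻)/2 = 2.249 mol, so m = 2.249 × 58.93 = 132.5 g.
Volume = m/ρ = 132.5 / 8.9 = 14.89 cm³.
Thickness = V/A = 14.89 / 504 = 0.0295 cm = 295 μm.

295 μm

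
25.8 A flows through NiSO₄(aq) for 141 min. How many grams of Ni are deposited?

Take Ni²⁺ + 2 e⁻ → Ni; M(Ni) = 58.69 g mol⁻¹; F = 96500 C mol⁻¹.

Q = I·t = 25.80 A × 8460.0 s = 218300 C.
n(e⁻) = Q/F = 218300 / 96500 = 2.262 mol.
Ni²⁺ + 2 e⁻ → Ni, so n(Ni) = n(e⁻)/2 = 1.131 mol.
m = n·M = 1.131 × 58.69 = 66.4 g.

66.4 g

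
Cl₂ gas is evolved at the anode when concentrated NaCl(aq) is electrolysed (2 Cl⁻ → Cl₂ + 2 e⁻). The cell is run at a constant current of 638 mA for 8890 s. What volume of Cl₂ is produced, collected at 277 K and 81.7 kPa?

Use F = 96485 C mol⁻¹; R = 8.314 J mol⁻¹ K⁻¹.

0.829 L

Q = I·t = 0.6380 A × 8890.0 s = 5672 C.
n(e⁻) = Q/F = 5672 / 96485 = 0.05878 mol.
2 electrons are transferred per Cl₂ molecule, so n(Cl₂) = 0.05878 / 2 = 0.02939 mol.
V = nRT/P = (0.02939 × 8.314 × 277) / (81.7 × 10³ Pa) = 8.29 × 10⁻⁴ m³ = 0.829 L.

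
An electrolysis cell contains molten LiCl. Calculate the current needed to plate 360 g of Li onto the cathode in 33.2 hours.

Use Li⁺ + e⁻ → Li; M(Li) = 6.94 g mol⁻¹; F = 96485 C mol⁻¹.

n(Li) = 360 / 6.94 = 51.87 mol.
n(e⁻) = 1 × 51.87 = 51.87 mol.
Q = n(e⁻)·F = 51.87 × 96485 = 5005000 C.
I = Q/t = 5005000 / 119520 s = 41.9 A.

41.9 A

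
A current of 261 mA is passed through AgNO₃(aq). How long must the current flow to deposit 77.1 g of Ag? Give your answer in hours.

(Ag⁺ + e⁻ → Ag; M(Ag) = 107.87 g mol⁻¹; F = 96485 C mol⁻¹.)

73.4 h

n(Ag) = m/M = 77.1 / 107.87 = 0.7147 mol.
Each Ag atom requires 1 electron, so n(e⁻) = 1 × 0.7147 = 0.7147 mol.
Q = n(e⁻)·F = 0.7147 × 96485 = 68960 C.
t = Q/I = 68960 / 0.2610 A = 264200 s = 73.4 h.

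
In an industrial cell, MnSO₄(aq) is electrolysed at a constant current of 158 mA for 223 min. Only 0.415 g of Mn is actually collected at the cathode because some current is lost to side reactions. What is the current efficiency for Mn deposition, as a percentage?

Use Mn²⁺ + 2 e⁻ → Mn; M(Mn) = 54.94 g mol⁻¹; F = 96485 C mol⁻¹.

Q = I·t = 0.1580 × 13380 = 2114 C; n(e⁻) = 2114/96485 = 0.02191 mol.
Theoretical n(Mn) = n(e⁻)/2 = 0.01096 mol, i.e. m_theo = 0.01096 × 54.94 = 0.6019 g.
Efficiency = m_actual / m_theo = 0.415 / 0.6019 = 69.0 %.

69.0 %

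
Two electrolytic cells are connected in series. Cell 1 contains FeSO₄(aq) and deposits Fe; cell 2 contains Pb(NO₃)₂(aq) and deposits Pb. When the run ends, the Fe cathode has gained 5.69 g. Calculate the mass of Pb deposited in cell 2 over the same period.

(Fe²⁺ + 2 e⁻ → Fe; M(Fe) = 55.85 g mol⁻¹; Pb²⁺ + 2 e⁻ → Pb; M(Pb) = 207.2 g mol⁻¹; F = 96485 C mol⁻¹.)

n(Fe) = 5.69 / 55.85 = 0.1019 mol.
Since Fe²⁺ + 2 e⁻ → Fe, n(e⁻) passed = 2 × 0.1019 = 0.2038 mol.
Cells in series carry the same charge, so the same 0.2038 mol of electrons passes through cell 2.
Pb²⁺ + 2 e⁻ → Pb, so n(Pb) = 0.2038 / 2 = 0.1019 mol.
m(Pb) = 0.1019 × 207.2 = 21.1 g.

21.1 g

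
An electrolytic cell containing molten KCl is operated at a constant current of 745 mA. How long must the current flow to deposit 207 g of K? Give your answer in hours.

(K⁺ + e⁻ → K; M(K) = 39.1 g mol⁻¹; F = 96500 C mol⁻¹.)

n(K) = m/M = 207 / 39.1 = 5.294 mol.
Each K atom requires 1 electron, so n(e⁻) = 1 × 5.294 = 5.294 mol.
Q = n(e⁻)·F = 5.294 × 96500 = 510900 C.
t = Q/I = 510900 / 0.7450 A = 685700 s = 190 h.

190 h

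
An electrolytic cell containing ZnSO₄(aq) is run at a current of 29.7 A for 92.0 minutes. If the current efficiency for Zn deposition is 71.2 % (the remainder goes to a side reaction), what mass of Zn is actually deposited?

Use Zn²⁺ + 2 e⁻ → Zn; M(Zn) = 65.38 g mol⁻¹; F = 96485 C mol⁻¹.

39.5 g

Q = I·t = 29.70 × 5520.0 = 163900 C.
n(e⁻) = 163900/96485 = 1.699 mol; theoretically n(Zn) = 1.699/2 = 0.8496 mol, m_theo = 55.55 g.
At 71.2 % efficiency, m_actual = 0.712 × 55.55 = 39.5 g.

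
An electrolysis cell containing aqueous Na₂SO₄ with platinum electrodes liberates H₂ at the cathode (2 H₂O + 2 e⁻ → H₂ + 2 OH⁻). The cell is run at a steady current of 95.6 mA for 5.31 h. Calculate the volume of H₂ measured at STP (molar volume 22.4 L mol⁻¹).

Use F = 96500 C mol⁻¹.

Q = I·t = 0.09560 A × 19116 s = 1827 C.
n(e⁻) = Q/F = 1827 / 96500 = 0.01894 mol.
2 electrons are transferred per H₂ molecule, so n(H₂) = 0.01894 / 2 = 0.009469 mol.
V = n × V_m = 0.009469 × 22.4 = 0.212 L.

0.212 L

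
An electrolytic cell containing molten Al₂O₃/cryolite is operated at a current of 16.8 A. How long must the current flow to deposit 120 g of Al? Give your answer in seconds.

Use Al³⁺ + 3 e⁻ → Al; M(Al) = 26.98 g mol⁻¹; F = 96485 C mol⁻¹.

76600 s

n(Al) = m/M = 120 / 26.98 = 4.448 mol.
Each Al atom requires 3 electrons, so n(e⁻) = 3 × 4.448 = 13.34 mol.
Q = n(e⁻)·F = 13.34 × 96485 = 1287000 C.
t = Q/I = 1287000 / 16.80 A = 76630 s.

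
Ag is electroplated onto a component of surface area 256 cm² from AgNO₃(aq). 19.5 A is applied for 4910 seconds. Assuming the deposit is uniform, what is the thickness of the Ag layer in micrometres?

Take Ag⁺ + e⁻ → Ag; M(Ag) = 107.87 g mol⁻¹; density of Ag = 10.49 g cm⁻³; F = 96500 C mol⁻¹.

Q = I·t = 19.50 × 4910.0 = 95740 C; n(e⁻) = 0.9922 mol.
n(Ag) = n(e⁻)/1 = 0.9922 mol, so m = 0.9922 × 107.87 = 107.0 g.
Volume = m/ρ = 107.0 / 10.49 = 10.20 cm³.
Thickness = V/A = 10.20 / 256 = 0.0399 cm = 399 μm.

399 μm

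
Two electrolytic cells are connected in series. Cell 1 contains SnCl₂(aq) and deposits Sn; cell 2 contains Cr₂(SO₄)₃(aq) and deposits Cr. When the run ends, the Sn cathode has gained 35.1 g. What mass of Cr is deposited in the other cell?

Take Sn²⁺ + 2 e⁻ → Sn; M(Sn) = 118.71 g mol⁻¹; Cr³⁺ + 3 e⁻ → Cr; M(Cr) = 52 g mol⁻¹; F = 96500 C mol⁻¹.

n(Sn) = 35.1 / 118.71 = 0.2957 mol.
Since Sn²⁺ + 2 e⁻ → Sn, n(e⁻) passed = 2 × 0.2957 = 0.5914 mol.
Cells in series carry the same charge, so the same 0.5914 mol of electrons passes through cell 2.
Cr³⁺ + 3 e⁻ → Cr, so n(Cr) = 0.5914 / 3 = 0.1971 mol.
m(Cr) = 0.1971 × 52 = 10.3 g.

10.3 g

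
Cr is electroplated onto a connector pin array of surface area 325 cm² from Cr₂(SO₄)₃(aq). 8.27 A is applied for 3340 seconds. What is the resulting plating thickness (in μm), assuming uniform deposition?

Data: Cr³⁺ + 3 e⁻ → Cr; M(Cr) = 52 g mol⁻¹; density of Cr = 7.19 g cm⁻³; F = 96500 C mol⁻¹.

21.2 μm

Q = I·t = 8.270 × 3340.0 = 27620 C; n(e⁻) = 0.2862 mol.
n(Cr) = n(e⁻)/3 = 0.09541 mol, so m = 0.09541 × 52 = 4.961 g.
Volume = m/ρ = 4.961 / 7.19 = 0.6900 cm³.
Thickness = V/A = 0.6900 / 325 = 0.00212 cm = 21.2 μm.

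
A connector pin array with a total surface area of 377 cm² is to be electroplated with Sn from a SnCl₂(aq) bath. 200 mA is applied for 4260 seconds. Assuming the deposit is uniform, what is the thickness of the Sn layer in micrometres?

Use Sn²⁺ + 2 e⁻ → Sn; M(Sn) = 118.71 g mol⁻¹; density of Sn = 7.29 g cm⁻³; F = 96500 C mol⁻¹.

Q = I·t = 0.2000 × 4260.0 = 852.0 C; n(e⁻) = 0.008829 mol.
n(Sn) = n(e⁻)/2 = 0.004415 mol, so m = 0.004415 × 118.71 = 0.5240 g.
Volume = m/ρ = 0.5240 / 7.29 = 0.07189 cm³.
Thickness = V/A = 0.07189 / 377 = 1.91 × 10⁻⁴ cm = 1.91 μm.

1.91 μm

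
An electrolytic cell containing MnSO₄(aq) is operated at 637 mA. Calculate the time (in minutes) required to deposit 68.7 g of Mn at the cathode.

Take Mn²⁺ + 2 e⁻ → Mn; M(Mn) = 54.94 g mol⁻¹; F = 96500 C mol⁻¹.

n(Mn) = m/M = 68.7 / 54.94 = 1.250 mol.
Each Mn atom requires 2 electrons, so n(e⁻) = 2 × 1.250 = 2.501 mol.
Q = n(e⁻)·F = 2.501 × 96500 = 241300 C.
t = Q/I = 241300 / 0.6370 A = 378900 s = 6310 min.

6310 min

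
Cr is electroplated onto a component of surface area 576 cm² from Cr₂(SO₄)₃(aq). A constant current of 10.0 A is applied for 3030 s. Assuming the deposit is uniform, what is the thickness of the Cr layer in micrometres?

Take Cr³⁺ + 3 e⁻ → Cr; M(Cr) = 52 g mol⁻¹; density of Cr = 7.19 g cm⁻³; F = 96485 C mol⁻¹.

Q = I·t = 10.00 × 3030.0 = 30300 C; n(e⁻) = 0.3140 mol.
n(Cr) = n(e⁻)/3 = 0.1047 mol, so m = 0.1047 × 52 = 5.443 g.
Volume = m/ρ = 5.443 / 7.19 = 0.7571 cm³.
Thickness = V/A = 0.7571 / 576 = 0.00131 cm = 13.1 μm.

13.1 μm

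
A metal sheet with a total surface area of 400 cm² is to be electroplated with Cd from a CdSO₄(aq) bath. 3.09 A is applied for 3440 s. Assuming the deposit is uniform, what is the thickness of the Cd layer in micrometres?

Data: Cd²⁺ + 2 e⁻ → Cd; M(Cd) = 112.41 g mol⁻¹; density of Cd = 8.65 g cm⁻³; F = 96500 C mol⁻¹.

17.9 μm

Q = I·t = 3.090 × 3440.0 = 10630 C; n(e⁻) = 0.1102 mol.
n(Cd) = n(e⁻)/2 = 0.05508 mol, so m = 0.05508 × 112.41 = 6.191 g.
Volume = m/ρ = 6.191 / 8.65 = 0.7157 cm³.
Thickness = V/A = 0.7157 / 400 = 0.00179 cm = 17.9 μm.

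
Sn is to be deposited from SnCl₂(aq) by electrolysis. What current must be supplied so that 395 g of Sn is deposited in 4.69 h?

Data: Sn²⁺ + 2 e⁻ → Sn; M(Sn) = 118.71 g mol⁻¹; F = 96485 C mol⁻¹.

n(Sn) = 395 / 118.71 = 3.327 mol.
n(e⁻) = 2 × 3.327 = 6.655 mol.
Q = n(e⁻)·F = 6.655 × 96485 = 642100 C.
I = Q/t = 642100 / 16884 s = 38.0 A.

38.0 A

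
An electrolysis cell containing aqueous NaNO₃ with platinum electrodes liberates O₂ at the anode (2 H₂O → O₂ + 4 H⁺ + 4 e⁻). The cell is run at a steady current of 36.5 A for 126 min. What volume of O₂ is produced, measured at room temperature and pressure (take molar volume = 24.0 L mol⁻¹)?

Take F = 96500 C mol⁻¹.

Q = I·t = 36.50 A × 7560.0 s = 275900 C.
n(e⁻) = Q/F = 275900 / 96500 = 2.859 mol.
4 electrons are transferred per O₂ molecule, so n(O₂) = 2.859 / 4 = 0.7149 mol.
V = n × V_m = 0.7149 × 24.0 = 17.2 L.

17.2 L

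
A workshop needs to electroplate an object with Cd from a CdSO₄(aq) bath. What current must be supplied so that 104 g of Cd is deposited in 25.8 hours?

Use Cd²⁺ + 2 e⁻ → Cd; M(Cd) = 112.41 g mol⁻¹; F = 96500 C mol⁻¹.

n(Cd) = 104 / 112.41 = 0.9252 mol.
n(e⁻) = 2 × 0.9252 = 1.850 mol.
Q = n(e⁻)·F = 1.850 × 96500 = 178600 C.
I = Q/t = 178600 / 92880 s = 1.92 A.

1.92 A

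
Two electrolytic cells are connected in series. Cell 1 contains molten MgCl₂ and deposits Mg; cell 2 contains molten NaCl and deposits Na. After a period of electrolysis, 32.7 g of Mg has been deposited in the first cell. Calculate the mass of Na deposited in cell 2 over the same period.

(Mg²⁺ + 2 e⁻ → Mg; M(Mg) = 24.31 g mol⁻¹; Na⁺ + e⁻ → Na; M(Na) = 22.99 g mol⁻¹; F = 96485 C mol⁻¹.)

n(Mg) = 32.7 / 24.31 = 1.345 mol.
Since Mg²⁺ + 2 e⁻ → Mg, n(e⁻) passed = 2 × 1.345 = 2.690 mol.
Cells in series carry the same charge, so the same 2.690 mol of electrons passes through cell 2.
Na⁺ + e⁻ → Na, so n(Na) = 2.690 / 1 = 2.690 mol.
m(Na) = 2.690 × 22.99 = 61.8 g.

61.8 g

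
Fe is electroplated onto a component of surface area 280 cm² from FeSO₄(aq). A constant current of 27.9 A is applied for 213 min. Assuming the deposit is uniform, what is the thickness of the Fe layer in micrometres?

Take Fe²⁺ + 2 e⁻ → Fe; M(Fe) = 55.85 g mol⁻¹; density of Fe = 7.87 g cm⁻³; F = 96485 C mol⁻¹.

Q = I·t = 27.90 × 12780 = 356600 C; n(e⁻) = 3.696 mol.
n(Fe) = n(e⁻)/2 = 1.848 mol, so m = 1.848 × 55.85 = 103.2 g.
Volume = m/ρ = 103.2 / 7.87 = 13.11 cm³.
Thickness = V/A = 13.11 / 280 = 0.0468 cm = 468 μm.

468 μm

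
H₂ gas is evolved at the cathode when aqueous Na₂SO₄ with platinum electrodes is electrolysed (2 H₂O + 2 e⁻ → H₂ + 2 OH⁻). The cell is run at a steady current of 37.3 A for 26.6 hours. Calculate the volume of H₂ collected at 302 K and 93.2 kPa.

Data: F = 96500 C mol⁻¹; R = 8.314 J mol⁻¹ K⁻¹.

Q = I·t = 37.30 A × 95760 s = 3572000 C.
n(e⁻) = Q/F = 3572000 / 96500 = 37.01 mol.
2 electrons are transferred per H₂ molecule, so n(H₂) = 37.01 / 2 = 18.51 mol.
V = nRT/P = (18.51 × 8.314 × 302) / (93.2 × 10³ Pa) = 0.499 m³ = 499 L.

499 L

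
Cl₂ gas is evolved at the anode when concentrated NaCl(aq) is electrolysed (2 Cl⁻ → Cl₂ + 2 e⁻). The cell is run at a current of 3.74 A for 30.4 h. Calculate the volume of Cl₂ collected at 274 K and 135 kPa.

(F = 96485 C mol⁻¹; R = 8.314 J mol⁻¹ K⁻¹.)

Q = I·t = 3.740 A × 109440 s = 409300 C.
n(e⁻) = Q/F = 409300 / 96485 = 4.242 mol.
2 electrons are transferred per Cl₂ molecule, so n(Cl₂) = 4.242 / 2 = 2.121 mol.
V = nRT/P = (2.121 × 8.314 × 274) / (135 × 10³ Pa) = 0.0358 m³ = 35.8 L.

35.8 L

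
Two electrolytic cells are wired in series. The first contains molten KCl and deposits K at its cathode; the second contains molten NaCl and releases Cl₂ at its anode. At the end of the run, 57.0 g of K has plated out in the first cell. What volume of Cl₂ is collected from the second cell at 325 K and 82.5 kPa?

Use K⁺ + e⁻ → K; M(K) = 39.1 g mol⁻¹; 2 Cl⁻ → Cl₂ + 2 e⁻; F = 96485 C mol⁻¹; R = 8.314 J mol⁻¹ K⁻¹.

n(K) = 57.0 / 39.1 = 1.458 mol, so n(e⁻) = 1 × 1.458 = 1.458 mol.
The cells are in series, so the same 1.458 mol of electrons passes through the second cell.
2 Cl⁻ → Cl₂ + 2 e⁻ — 2 mol e⁻ per mol Cl₂, so n(Cl₂) = 1.458/2 = 0.7289 mol.
V = nRT/P = (0.7289 × 8.314 × 325) / (82.5 × 10³) = 0.0239 m³ = 23.9 L.

23.9 L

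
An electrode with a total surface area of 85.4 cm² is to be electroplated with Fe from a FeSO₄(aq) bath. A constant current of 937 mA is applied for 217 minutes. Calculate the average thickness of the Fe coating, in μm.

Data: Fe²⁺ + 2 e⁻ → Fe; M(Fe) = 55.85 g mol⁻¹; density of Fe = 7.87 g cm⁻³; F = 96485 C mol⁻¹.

Q = I·t = 0.9370 × 13020 = 12200 C; n(e⁻) = 0.1264 mol.
n(Fe) = n(e⁻)/2 = 0.06322 mol, so m = 0.06322 × 55.85 = 3.531 g.
Volume = m/ρ = 3.531 / 7.87 = 0.4487 cm³.
Thickness = V/A = 0.4487 / 85.4 = 0.00525 cm = 52.5 μm.

52.5 μm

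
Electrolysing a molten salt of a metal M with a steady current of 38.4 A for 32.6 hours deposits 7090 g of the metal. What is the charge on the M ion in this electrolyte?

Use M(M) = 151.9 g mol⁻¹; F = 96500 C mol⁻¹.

Q = I·t = 38.40 A × 117360 s = 4507000 C, so n(e⁻) = 4507000/96500 = 46.70 mol.
n(M) deposited = 7090 / 151.9 = 46.68 mol.
Electrons per atom = n(e⁻)/n(M) = 46.70 / 46.68 = 1.00 ≈ 1, so the ion is M⁺.

+1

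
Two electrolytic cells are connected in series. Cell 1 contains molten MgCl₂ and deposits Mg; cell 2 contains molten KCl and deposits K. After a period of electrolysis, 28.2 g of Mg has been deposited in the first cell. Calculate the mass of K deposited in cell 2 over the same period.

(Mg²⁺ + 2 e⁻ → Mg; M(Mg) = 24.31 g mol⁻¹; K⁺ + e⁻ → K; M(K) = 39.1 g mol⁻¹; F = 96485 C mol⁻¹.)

n(Mg) = 28.2 / 24.31 = 1.160 mol.
Since Mg²⁺ + 2 e⁻ → Mg, n(e⁻) passed = 2 × 1.160 = 2.320 mol.
Cells in series carry the same charge, so the same 2.320 mol of electrons passes through cell 2.
K⁺ + e⁻ → K, so n(K) = 2.320 / 1 = 2.320 mol.
m(K) = 2.320 × 39.1 = 90.7 g.

90.7 g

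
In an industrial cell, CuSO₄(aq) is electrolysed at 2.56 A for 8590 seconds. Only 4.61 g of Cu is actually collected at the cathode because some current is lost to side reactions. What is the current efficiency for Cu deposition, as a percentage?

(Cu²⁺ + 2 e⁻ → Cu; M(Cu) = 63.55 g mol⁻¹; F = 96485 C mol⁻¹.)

63.7 %

Q = I·t = 2.560 × 8590.0 = 21990 C; n(e⁻) = 21990/96485 = 0.2279 mol.
Theoretical n(Cu) = n(e⁻)/2 = 0.1140 mol, i.e. m_theo = 0.1140 × 63.55 = 7.242 g.
Efficiency = m_actual / m_theo = 4.61 / 7.242 = 63.7 %.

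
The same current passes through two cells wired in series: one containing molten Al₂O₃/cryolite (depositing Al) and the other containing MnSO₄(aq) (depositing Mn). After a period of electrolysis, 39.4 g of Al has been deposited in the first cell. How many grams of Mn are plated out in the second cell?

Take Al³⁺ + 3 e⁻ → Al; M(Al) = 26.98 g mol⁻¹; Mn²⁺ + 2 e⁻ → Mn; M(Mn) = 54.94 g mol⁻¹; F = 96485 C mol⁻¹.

120 g

n(Al) = 39.4 / 26.98 = 1.460 mol.
Since Al³⁺ + 3 e⁻ → Al, n(e⁻) passed = 3 × 1.460 = 4.381 mol.
Cells in series carry the same charge, so the same 4.381 mol of electrons passes through cell 2.
Mn²⁺ + 2 e⁻ → Mn, so n(Mn) = 4.381 / 2 = 2.191 mol.
m(Mn) = 2.191 × 54.94 = 120 g.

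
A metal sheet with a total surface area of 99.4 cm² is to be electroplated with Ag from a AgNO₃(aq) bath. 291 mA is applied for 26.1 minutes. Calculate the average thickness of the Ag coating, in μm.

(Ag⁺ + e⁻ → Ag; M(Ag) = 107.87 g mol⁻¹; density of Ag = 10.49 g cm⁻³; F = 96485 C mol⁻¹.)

Q = I·t = 0.2910 × 1566.0 = 455.7 C; n(e⁻) = 0.004723 mol.
n(Ag) = n(e⁻)/1 = 0.004723 mol, so m = 0.004723 × 107.87 = 0.5095 g.
Volume = m/ρ = 0.5095 / 10.49 = 0.04857 cm³.
Thickness = V/A = 0.04857 / 99.4 = 4.89 × 10⁻⁴ cm = 4.89 μm.

4.89 μm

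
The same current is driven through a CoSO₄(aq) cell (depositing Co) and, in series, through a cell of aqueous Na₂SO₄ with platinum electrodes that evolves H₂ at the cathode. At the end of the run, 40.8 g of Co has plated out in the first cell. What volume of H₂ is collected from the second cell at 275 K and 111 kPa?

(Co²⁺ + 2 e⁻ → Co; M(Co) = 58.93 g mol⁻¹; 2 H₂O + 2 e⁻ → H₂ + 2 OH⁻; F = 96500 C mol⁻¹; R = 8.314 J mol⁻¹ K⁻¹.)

14.3 L

n(Co) = 40.8 / 58.93 = 0.6923 mol, so n(e⁻) = 2 × 0.6923 = 1.385 mol.
The cells are in series, so the same 1.385 mol of electrons passes through the second cell.
2 H₂O + 2 e⁻ → H₂ + 2 OH⁻ — 2 mol e⁻ per mol H₂, so n(H₂) = 1.385/2 = 0.6923 mol.
V = nRT/P = (0.6923 × 8.314 × 275) / (111 × 10³) = 0.0143 m³ = 14.3 L.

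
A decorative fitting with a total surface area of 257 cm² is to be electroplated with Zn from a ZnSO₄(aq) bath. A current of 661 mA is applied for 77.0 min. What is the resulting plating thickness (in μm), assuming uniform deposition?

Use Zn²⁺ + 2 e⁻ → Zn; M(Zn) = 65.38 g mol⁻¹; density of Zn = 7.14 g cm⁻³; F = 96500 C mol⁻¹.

Q = I·t = 0.6610 × 4620.0 = 3054 C; n(e⁻) = 0.03165 mol.
n(Zn) = n(e⁻)/2 = 0.01582 mol, so m = 0.01582 × 65.38 = 1.035 g.
Volume = m/ρ = 1.035 / 7.14 = 0.1449 cm³.
Thickness = V/A = 0.1449 / 257 = 5.64 × 10⁻⁴ cm = 5.64 μm.

5.64 μm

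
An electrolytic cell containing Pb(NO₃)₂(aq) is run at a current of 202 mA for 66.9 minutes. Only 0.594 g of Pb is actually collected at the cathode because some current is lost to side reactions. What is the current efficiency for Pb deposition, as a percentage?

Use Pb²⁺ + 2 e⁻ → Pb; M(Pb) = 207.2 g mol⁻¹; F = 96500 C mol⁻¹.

Q = I·t = 0.2020 × 4014.0 = 810.8 C; n(e⁻) = 810.8/96500 = 0.008402 mol.
Theoretical n(Pb) = n(e⁻)/2 = 0.004201 mol, i.e. m_theo = 0.004201 × 207.2 = 0.8705 g.
Efficiency = m_actual / m_theo = 0.594 / 0.8705 = 68.2 %.

68.2 %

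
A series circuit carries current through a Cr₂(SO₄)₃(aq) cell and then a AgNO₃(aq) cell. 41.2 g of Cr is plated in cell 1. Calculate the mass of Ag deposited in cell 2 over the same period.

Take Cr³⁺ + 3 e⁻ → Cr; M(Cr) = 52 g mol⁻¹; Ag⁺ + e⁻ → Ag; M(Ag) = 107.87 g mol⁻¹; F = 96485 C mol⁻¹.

256 g

n(Cr) = 41.2 / 52 = 0.7923 mol.
Since Cr³⁺ + 3 e⁻ → Cr, n(e⁻) passed = 3 × 0.7923 = 2.377 mol.
Cells in series carry the same charge, so the same 2.377 mol of electrons passes through cell 2.
Ag⁺ + e⁻ → Ag, so n(Ag) = 2.377 / 1 = 2.377 mol.
m(Ag) = 2.377 × 107.87 = 256 g.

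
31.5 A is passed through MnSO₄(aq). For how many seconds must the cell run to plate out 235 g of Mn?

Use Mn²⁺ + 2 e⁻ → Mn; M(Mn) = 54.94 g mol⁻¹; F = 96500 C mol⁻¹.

n(Mn) = m/M = 235 / 54.94 = 4.277 mol.
Each Mn atom requires 2 electrons, so n(e⁻) = 2 × 4.277 = 8.555 mol.
Q = n(e⁻)·F = 8.555 × 96500 = 825500 C.
t = Q/I = 825500 / 31.50 A = 26210 s.

26200 s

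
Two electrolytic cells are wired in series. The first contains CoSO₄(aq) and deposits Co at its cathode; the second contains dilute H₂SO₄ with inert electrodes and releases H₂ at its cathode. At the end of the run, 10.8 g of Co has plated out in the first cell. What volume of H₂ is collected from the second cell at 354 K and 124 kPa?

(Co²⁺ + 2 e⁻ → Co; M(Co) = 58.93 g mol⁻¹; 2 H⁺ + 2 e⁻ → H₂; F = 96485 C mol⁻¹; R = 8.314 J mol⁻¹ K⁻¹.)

4.35 L

n(Co) = 10.8 / 58.93 = 0.1833 mol, so n(e⁻) = 2 × 0.1833 = 0.3665 mol.
The cells are in series, so the same 0.3665 mol of electrons passes through the second cell.
2 H⁺ + 2 e⁻ → H₂ — 2 mol e⁻ per mol H₂, so n(H₂) = 0.3665/2 = 0.1833 mol.
V = nRT/P = (0.1833 × 8.314 × 354) / (124 × 10³) = 0.00435 m³ = 4.35 L.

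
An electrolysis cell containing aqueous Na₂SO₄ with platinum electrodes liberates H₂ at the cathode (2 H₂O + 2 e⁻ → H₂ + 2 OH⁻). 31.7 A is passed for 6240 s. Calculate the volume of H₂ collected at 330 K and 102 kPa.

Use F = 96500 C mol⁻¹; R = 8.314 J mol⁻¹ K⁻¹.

Q = I·t = 31.70 A × 6240.0 s = 197800 C.
n(e⁻) = Q/F = 197800 / 96500 = 2.050 mol.
2 electrons are transferred per H₂ molecule, so n(H₂) = 2.050 / 2 = 1.025 mol.
V = nRT/P = (1.025 × 8.314 × 330) / (102 × 10³ Pa) = 0.0276 m³ = 27.6 L.

27.6 L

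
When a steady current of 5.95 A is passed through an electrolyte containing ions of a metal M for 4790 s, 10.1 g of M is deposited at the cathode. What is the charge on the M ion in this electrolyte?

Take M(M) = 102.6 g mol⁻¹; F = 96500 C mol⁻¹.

Q = I·t = 5.950 A × 4790.0 s = 28500 C, so n(e⁻) = 28500/96500 = 0.2953 mol.
n(M) deposited = 10.1 / 102.6 = 0.09844 mol.
Electrons per atom = n(e⁻)/n(M) = 0.2953 / 0.09844 = 3.00 ≈ 3, so the ion is M³⁺.

+3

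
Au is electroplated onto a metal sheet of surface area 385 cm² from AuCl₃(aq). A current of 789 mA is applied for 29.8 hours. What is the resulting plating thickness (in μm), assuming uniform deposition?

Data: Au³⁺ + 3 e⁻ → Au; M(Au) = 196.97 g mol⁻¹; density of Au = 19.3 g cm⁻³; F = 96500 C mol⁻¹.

77.5 μm

Q = I·t = 0.7890 × 107280 = 84640 C; n(e⁻) = 0.8771 mol.
n(Au) = n(e⁻)/3 = 0.2924 mol, so m = 0.2924 × 196.97 = 57.59 g.
Volume = m/ρ = 57.59 / 19.3 = 2.984 cm³.
Thickness = V/A = 2.984 / 385 = 0.00775 cm = 77.5 μm.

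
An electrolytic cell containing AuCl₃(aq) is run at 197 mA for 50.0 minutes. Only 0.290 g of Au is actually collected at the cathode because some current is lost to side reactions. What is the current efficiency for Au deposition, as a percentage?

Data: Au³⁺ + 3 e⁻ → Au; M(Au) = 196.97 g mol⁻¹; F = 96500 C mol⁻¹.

72.1 %

Q = I·t = 0.1970 × 3000.0 = 591.0 C; n(e⁻) = 591.0/96500 = 0.006124 mol.
Theoretical n(Au) = n(e⁻)/3 = 0.002041 mol, i.e. m_theo = 0.002041 × 196.97 = 0.4021 g.
Efficiency = m_actual / m_theo = 0.290 / 0.4021 = 72.1 %.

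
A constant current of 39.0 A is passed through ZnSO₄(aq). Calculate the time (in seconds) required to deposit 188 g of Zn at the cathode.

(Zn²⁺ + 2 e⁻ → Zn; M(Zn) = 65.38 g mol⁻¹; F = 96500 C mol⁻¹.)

n(Zn) = m/M = 188 / 65.38 = 2.875 mol.
Each Zn atom requires 2 electrons, so n(e⁻) = 2 × 2.875 = 5.751 mol.
Q = n(e⁻)·F = 5.751 × 96500 = 555000 C.
t = Q/I = 555000 / 39.00 A = 14230 s.

14200 s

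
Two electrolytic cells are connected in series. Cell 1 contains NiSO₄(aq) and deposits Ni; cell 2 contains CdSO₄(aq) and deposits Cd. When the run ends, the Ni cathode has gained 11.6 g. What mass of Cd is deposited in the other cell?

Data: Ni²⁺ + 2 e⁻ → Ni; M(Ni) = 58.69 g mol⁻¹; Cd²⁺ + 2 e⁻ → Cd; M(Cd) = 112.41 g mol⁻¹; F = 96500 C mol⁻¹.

22.2 g

n(Ni) = 11.6 / 58.69 = 0.1976 mol.
Since Ni²⁺ + 2 e⁻ → Ni, n(e⁻) passed = 2 × 0.1976 = 0.3953 mol.
Cells in series carry the same charge, so the same 0.3953 mol of electrons passes through cell 2.
Cd²⁺ + 2 e⁻ → Cd, so n(Cd) = 0.3953 / 2 = 0.1976 mol.
m(Cd) = 0.1976 × 112.41 = 22.2 g.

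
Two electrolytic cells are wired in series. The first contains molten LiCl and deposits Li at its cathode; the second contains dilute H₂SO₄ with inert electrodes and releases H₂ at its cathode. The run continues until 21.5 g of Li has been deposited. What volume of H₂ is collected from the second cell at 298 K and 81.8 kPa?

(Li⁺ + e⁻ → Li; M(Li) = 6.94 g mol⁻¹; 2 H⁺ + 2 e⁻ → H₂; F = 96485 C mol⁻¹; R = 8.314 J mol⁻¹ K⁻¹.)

46.9 L

n(Li) = 21.5 / 6.94 = 3.098 mol, so n(e⁻) = 1 × 3.098 = 3.098 mol.
The cells are in series, so the same 3.098 mol of electrons passes through the second cell.
2 H⁺ + 2 e⁻ → H₂ — 2 mol e⁻ per mol H₂, so n(H₂) = 3.098/2 = 1.549 mol.
V = nRT/P = (1.549 × 8.314 × 298) / (81.8 × 10³) = 0.0469 m³ = 46.9 L.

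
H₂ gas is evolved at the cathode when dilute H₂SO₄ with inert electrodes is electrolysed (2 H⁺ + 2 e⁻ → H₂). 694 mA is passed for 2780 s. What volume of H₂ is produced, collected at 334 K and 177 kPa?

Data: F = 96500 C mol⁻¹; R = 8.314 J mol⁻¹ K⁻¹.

0.157 L

Q = I·t = 0.6940 A × 2780.0 s = 1929 C.
n(e⁻) = Q/F = 1929 / 96500 = 0.01999 mol.
2 electrons are transferred per H₂ molecule, so n(H₂) = 0.01999 / 2 = 0.009996 mol.
V = nRT/P = (0.009996 × 8.314 × 334) / (177 × 10³ Pa) = 1.57 × 10⁻⁴ m³ = 0.157 L.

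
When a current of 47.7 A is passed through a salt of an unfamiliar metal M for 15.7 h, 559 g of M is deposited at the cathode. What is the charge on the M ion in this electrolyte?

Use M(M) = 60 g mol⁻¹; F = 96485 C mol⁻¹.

+3

Q = I·t = 47.70 A × 56520 s = 2696000 C, so n(e⁻) = 2696000/96485 = 27.94 mol.
n(M) deposited = 559 / 60 = 9.317 mol.
Electrons per atom = n(e⁻)/n(M) = 27.94 / 9.317 = 3.00 ≈ 3, so the ion is M³⁺.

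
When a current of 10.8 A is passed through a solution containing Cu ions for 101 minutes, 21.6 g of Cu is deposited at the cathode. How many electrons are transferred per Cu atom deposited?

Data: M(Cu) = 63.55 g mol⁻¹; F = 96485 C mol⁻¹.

Q = I·t = 10.80 A × 6060.0 s = 65450 C, so n(e⁻) = 65450/96485 = 0.6783 mol.
n(Cu) deposited = 21.6 / 63.55 = 0.3399 mol.
Electrons per atom = n(e⁻)/n(Cu) = 0.6783 / 0.3399 = 2.00 ≈ 2, so the ion is Cu²⁺.

2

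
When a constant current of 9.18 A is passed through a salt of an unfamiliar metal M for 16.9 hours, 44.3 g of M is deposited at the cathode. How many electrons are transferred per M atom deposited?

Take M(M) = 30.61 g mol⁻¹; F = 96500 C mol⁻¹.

Q = I·t = 9.180 A × 60840 s = 558500 C, so n(e⁻) = 558500/96500 = 5.788 mol.
n(M) deposited = 44.3 / 30.61 = 1.447 mol.
Electrons per atom = n(e⁻)/n(M) = 5.788 / 1.447 = 4.00 ≈ 4, so the ion is M⁴⁺.

4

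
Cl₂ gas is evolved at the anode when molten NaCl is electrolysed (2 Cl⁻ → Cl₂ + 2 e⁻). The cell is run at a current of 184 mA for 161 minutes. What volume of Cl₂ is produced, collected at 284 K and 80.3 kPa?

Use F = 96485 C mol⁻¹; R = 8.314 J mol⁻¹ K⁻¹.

Q = I·t = 0.1840 A × 9660.0 s = 1777 C.
n(e⁻) = Q/F = 1777 / 96485 = 0.01842 mol.
2 electrons are transferred per Cl₂ molecule, so n(Cl₂) = 0.01842 / 2 = 0.009211 mol.
V = nRT/P = (0.009211 × 8.314 × 284) / (80.3 × 10³ Pa) = 2.71 × 10⁻⁴ m³ = 0.271 L.

0.271 L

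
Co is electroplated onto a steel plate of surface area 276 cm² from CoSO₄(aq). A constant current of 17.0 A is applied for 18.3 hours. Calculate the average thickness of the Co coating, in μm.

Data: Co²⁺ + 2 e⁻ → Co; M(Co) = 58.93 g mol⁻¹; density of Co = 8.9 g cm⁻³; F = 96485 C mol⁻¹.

Q = I·t = 17.00 × 65880 = 1120000 C; n(e⁻) = 11.61 mol.
n(Co) = n(e⁻)/2 = 5.804 mol, so m = 5.804 × 58.93 = 342.0 g.
Volume = m/ρ = 342.0 / 8.9 = 38.43 cm³.
Thickness = V/A = 38.43 / 276 = 0.139 cm = 1390 μm.

1390 μm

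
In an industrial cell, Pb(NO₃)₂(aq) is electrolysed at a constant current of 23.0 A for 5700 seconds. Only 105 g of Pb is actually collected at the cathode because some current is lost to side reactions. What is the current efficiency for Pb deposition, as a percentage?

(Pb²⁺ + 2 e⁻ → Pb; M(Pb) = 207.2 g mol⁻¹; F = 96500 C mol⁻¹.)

74.6 %

Q = I·t = 23.00 × 5700.0 = 131100 C; n(e⁻) = 131100/96500 = 1.359 mol.
Theoretical n(Pb) = n(e⁻)/2 = 0.6793 mol, i.e. m_theo = 0.6793 × 207.2 = 140.7 g.
Efficiency = m_actual / m_theo = 105 / 140.7 = 74.6 %.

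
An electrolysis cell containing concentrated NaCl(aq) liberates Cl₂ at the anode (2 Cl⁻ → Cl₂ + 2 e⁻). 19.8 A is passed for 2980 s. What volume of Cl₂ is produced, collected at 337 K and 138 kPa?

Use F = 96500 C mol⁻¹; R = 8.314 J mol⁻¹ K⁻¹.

6.21 L

Q = I·t = 19.80 A × 2980.0 s = 59000 C.
n(e⁻) = Q/F = 59000 / 96500 = 0.6114 mol.
2 electrons are transferred per Cl₂ molecule, so n(Cl₂) = 0.6114 / 2 = 0.3057 mol.
V = nRT/P = (0.3057 × 8.314 × 337) / (138 × 10³ Pa) = 0.00621 m³ = 6.21 L.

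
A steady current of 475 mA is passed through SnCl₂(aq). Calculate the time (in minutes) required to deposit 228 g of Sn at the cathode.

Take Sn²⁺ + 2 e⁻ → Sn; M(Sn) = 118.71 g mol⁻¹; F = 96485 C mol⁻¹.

13000 min

n(Sn) = m/M = 228 / 118.71 = 1.921 mol.
Each Sn atom requires 2 electrons, so n(e⁻) = 2 × 1.921 = 3.841 mol.
Q = n(e⁻)·F = 3.841 × 96485 = 370600 C.
t = Q/I = 370600 / 0.4750 A = 780300 s = 13000 min.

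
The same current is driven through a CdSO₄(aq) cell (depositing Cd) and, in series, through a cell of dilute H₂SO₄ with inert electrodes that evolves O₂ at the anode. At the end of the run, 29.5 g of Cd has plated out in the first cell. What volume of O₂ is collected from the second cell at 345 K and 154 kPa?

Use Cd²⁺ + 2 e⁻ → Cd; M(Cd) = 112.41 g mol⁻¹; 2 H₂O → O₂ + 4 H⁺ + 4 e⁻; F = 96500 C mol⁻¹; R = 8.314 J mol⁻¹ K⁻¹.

n(Cd) = 29.5 / 112.41 = 0.2624 mol, so n(e⁻) = 2 × 0.2624 = 0.5249 mol.
The cells are in series, so the same 0.5249 mol of electrons passes through the second cell.
2 H₂O → O₂ + 4 H⁺ + 4 e⁻ — 4 mol e⁻ per mol O₂, so n(O₂) = 0.5249/4 = 0.1312 mol.
V = nRT/P = (0.1312 × 8.314 × 345) / (154 × 10³) = 0.00244 m³ = 2.44 L.

2.44 L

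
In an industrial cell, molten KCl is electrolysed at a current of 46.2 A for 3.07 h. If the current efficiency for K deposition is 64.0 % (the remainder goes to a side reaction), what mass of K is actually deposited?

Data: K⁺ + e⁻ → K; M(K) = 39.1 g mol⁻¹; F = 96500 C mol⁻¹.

132 g

Q = I·t = 46.20 × 11052 = 510600 C.
n(e⁻) = 510600/96500 = 5.291 mol; theoretically n(K) = 5.291/1 = 5.291 mol, m_theo = 206.9 g.
At 64.0 % efficiency, m_actual = 0.640 × 206.9 = 132 g.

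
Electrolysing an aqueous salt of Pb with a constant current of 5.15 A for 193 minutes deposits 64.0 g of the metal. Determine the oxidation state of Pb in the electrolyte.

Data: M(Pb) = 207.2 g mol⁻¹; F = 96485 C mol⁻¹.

+2

Q = I·t = 5.150 A × 11580 s = 59640 C, so n(e⁻) = 59640/96485 = 0.6181 mol.
n(Pb) deposited = 64.0 / 207.2 = 0.3089 mol.
Electrons per atom = n(e⁻)/n(Pb) = 0.6181 / 0.3089 = 2.00 ≈ 2, so the ion is Pb²⁺.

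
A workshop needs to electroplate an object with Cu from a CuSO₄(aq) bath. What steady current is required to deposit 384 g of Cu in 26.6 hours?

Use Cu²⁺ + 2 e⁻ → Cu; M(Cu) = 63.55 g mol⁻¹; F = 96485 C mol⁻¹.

n(Cu) = 384 / 63.55 = 6.042 mol.
n(e⁻) = 2 × 6.042 = 12.08 mol.
Q = n(e⁻)·F = 12.08 × 96485 = 1166000 C.
I = Q/t = 1166000 / 95760 s = 12.2 A.

12.2 A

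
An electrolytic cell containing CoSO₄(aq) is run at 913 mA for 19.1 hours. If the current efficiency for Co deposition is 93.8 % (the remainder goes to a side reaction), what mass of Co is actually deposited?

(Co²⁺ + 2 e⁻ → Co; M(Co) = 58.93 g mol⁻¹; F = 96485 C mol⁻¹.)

18.0 g

Q = I·t = 0.9130 × 68760 = 62780 C.
n(e⁻) = 62780/96485 = 0.6506 mol; theoretically n(Co) = 0.6506/2 = 0.3253 mol, m_theo = 19.17 g.
At 93.8 % efficiency, m_actual = 0.938 × 19.17 = 18.0 g.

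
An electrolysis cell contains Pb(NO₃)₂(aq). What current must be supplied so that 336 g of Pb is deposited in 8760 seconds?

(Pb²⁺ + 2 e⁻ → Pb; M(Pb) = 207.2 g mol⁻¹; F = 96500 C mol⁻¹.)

n(Pb) = 336 / 207.2 = 1.622 mol.
n(e⁻) = 2 × 1.622 = 3.243 mol.
Q = n(e⁻)·F = 3.243 × 96500 = 313000 C.
I = Q/t = 313000 / 8760.0 s = 35.7 A.

35.7 A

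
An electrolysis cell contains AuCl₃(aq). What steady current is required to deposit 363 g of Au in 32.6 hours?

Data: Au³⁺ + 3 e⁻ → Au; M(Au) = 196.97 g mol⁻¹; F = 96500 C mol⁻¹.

4.55 A

n(Au) = 363 / 196.97 = 1.843 mol.
n(e⁻) = 3 × 1.843 = 5.529 mol.
Q = n(e⁻)·F = 5.529 × 96500 = 533500 C.
I = Q/t = 533500 / 117360 s = 4.55 A.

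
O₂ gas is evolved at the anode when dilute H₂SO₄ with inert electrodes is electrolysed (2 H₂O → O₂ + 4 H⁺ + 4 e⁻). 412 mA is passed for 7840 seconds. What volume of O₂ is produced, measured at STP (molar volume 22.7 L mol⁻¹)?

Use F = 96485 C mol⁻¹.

0.190 L

Q = I·t = 0.4120 A × 7840.0 s = 3230 C.
n(e⁻) = Q/F = 3230 / 96485 = 0.03348 mol.
4 electrons are transferred per O₂ molecule, so n(O₂) = 0.03348 / 4 = 0.008369 mol.
V = n × V_m = 0.008369 × 22.7 = 0.190 L.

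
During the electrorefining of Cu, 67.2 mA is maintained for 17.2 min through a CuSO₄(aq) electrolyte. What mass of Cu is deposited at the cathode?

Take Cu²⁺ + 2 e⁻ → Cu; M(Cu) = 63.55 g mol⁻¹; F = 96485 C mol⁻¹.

Q = I·t = 0.06720 A × 1032.0 s = 69.35 C.
n(e⁻) = Q/F = 69.35 / 96485 = 0.0007188 mol.
Cu²⁺ + 2 e⁻ → Cu, so n(Cu) = n(e⁻)/2 = 0.0003594 mol.
m = n·M = 0.0003594 × 63.55 = 0.0228 g.

0.0228 g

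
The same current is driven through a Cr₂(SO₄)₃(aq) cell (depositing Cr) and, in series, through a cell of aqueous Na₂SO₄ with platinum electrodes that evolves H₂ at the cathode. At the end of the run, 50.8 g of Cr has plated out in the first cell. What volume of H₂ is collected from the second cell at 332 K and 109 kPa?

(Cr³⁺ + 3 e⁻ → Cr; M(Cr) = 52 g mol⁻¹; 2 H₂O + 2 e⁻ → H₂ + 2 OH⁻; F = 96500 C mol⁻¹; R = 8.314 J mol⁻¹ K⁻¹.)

n(Cr) = 50.8 / 52 = 0.9769 mol, so n(e⁻) = 3 × 0.9769 = 2.931 mol.
The cells are in series, so the same 2.931 mol of electrons passes through the second cell.
2 H₂O + 2 e⁻ → H₂ + 2 OH⁻ — 2 mol e⁻ per mol H₂, so n(H₂) = 2.931/2 = 1.465 mol.
V = nRT/P = (1.465 × 8.314 × 332) / (109 × 10³) = 0.0371 m³ = 37.1 L.

37.1 L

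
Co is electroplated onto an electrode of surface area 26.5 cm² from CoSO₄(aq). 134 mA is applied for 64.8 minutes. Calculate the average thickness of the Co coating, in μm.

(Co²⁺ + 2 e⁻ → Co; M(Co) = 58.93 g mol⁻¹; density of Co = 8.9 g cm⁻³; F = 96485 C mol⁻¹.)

Q = I·t = 0.1340 × 3888.0 = 521.0 C; n(e⁻) = 0.005400 mol.
n(Co) = n(e⁻)/2 = 0.002700 mol, so m = 0.002700 × 58.93 = 0.1591 g.
Volume = m/ρ = 0.1591 / 8.9 = 0.01788 cm³.
Thickness = V/A = 0.01788 / 26.5 = 6.75 × 10⁻⁴ cm = 6.75 μm.

6.75 μm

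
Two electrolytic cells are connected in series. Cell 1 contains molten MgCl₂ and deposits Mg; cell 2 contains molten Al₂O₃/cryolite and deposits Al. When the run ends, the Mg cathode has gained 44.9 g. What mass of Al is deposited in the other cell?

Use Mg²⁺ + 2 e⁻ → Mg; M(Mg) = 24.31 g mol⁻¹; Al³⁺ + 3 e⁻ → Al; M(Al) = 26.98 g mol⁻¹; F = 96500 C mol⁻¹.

n(Mg) = 44.9 / 24.31 = 1.847 mol.
Since Mg²⁺ + 2 e⁻ → Mg, n(e⁻) passed = 2 × 1.847 = 3.694 mol.
Cells in series carry the same charge, so the same 3.694 mol of electrons passes through cell 2.
Al³⁺ + 3 e⁻ → Al, so n(Al) = 3.694 / 3 = 1.231 mol.
m(Al) = 1.231 × 26.98 = 33.2 g.

33.2 g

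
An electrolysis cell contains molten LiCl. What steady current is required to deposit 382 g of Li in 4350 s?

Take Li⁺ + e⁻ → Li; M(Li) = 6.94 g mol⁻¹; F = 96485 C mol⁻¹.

1220 A

n(Li) = 382 / 6.94 = 55.04 mol.
n(e⁻) = 1 × 55.04 = 55.04 mol.
Q = n(e⁻)·F = 55.04 × 96485 = 5311000 C.
I = Q/t = 5311000 / 4350.0 s = 1220 A.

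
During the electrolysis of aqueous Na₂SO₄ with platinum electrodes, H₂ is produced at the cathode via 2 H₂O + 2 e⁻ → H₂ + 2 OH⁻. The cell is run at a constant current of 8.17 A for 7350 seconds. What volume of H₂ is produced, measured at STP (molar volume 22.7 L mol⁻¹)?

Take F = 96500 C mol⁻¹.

7.06 L

Q = I·t = 8.170 A × 7350.0 s = 60050 C.
n(e⁻) = Q/F = 60050 / 96500 = 0.6223 mol.
2 electrons are transferred per H₂ molecule, so n(H₂) = 0.6223 / 2 = 0.3111 mol.
V = n × V_m = 0.3111 × 22.7 = 7.06 L.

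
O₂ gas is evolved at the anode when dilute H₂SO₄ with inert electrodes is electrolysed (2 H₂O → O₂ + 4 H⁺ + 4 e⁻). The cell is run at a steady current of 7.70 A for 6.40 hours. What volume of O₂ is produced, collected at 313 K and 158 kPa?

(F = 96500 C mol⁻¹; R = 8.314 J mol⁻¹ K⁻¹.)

Q = I·t = 7.700 A × 23040 s = 177400 C.
n(e⁻) = Q/F = 177400 / 96500 = 1.838 mol.
4 electrons are transferred per O₂ molecule, so n(O₂) = 1.838 / 4 = 0.4596 mol.
V = nRT/P = (0.4596 × 8.314 × 313) / (158 × 10³ Pa) = 0.00757 m³ = 7.57 L.

7.57 L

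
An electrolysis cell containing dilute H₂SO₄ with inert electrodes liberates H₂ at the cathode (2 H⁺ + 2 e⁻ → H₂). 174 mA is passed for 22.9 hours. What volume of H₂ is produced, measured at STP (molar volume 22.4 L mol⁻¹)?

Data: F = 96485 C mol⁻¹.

1.67 L

Q = I·t = 0.1740 A × 82440 s = 14340 C.
n(e⁻) = Q/F = 14340 / 96485 = 0.1487 mol.
2 electrons are transferred per H₂ molecule, so n(H₂) = 0.1487 / 2 = 0.07434 mol.
V = n × V_m = 0.07434 × 22.4 = 1.67 L.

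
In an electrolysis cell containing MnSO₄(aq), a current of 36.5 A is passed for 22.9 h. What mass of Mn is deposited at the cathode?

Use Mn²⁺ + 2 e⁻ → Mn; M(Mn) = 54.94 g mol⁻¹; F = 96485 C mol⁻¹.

Q = I·t = 36.50 A × 82440 s = 3009000 C.
n(e⁻) = Q/F = 3009000 / 96485 = 31.19 mol.
Mn²⁺ + 2 e⁻ → Mn, so n(Mn) = n(e⁻)/2 = 15.59 mol.
m = n·M = 15.59 × 54.94 = 857 g.

857 g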